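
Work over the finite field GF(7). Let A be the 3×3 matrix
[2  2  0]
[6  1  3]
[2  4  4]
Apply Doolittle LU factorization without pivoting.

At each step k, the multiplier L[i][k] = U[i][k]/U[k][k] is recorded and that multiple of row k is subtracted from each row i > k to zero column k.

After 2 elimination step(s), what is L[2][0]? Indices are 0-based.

[col 0] pivot 2
  R1 -= 3*R0 → (0, 2, 3)  (L[1][0] := 3)
  R2 -= 1*R0 → (0, 2, 4)  (L[2][0] := 1)
[col 1] pivot 2
  R2 -= 1*R1 → (0, 0, 1)  (L[2][1] := 1)

L[2][0] = 1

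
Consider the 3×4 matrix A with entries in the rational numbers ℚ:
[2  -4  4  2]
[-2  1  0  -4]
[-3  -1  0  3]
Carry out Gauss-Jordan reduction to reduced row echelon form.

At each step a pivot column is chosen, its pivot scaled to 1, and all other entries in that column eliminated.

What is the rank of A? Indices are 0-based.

step 1: normalize row 0 (÷2) = (1, -2, 2, 1)
  row 1: subtract -2×row0 = (0, -3, 4, -2)
  row 2: subtract -3×row0 = (0, -7, 6, 6)
step 2: normalize row 1 (÷-3) = (0, 1, -4/3, 2/3)
  row 0: subtract -2×row1 = (1, 0, -2/3, 7/3)
  row 2: subtract -7×row1 = (0, 0, -10/3, 32/3)
step 3: normalize row 2 (÷-10/3) = (0, 0, 1, -16/5)
  row 0: subtract -2/3×row2 = (1, 0, 0, 1/5)
  row 1: subtract -4/3×row2 = (0, 1, 0, -18/5)

rank = 3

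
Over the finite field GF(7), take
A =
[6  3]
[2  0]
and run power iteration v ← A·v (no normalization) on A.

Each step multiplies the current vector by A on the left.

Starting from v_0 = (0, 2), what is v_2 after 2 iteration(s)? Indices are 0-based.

v_0 = (0, 2).
v_1 = A·v_0 = (6, 0).
v_2 = A·v_1 = (1, 5).

v_2 = (1, 5)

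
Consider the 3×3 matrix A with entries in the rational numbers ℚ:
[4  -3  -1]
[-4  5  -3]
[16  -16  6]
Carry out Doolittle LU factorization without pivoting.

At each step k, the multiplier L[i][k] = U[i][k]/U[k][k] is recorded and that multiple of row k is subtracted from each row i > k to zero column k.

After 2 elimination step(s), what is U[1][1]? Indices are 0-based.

[col 0] pivot 4
  R1 -= -1*R0 → (0, 2, -4)  (L[1][0] := -1)
  R2 -= 4*R0 → (0, -4, 10)  (L[2][0] := 4)
[col 1] pivot 2
  R2 -= -2*R1 → (0, 0, 2)  (L[2][1] := -2)

U[1][1] = 2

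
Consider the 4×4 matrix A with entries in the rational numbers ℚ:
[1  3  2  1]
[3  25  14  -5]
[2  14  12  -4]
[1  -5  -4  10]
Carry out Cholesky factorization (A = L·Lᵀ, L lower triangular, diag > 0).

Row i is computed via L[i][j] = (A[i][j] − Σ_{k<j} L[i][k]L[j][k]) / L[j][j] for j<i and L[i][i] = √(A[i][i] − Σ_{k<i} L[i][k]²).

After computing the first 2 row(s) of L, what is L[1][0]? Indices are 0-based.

L[1][0] = 3

Step 1: L[0][0] = √(1) = 1.
  L[1][0] = (3) / L[0][0] = 3.
Step 2: L[1][1] = √(16) = 4.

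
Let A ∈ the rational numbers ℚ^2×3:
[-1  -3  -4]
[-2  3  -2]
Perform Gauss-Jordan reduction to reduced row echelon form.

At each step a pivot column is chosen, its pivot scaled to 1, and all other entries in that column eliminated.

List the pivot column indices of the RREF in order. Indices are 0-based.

[1] R0 /= -1  ⇒  (1, 3, 4)
     R1 -= -2·R0  ⇒  (0, 9, 6)
[2] R1 /= 9  ⇒  (0, 1, 2/3)
     R0 -= 3·R1  ⇒  (1, 0, 2)

pivot columns: 0, 1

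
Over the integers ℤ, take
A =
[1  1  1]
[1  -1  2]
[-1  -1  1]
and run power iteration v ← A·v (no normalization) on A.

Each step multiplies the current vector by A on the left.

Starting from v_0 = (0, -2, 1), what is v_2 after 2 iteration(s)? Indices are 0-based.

v_2 = (6, 1, 0)

v_0 = (0, -2, 1).
v_1 = A·v_0 = (-1, 4, 3).
v_2 = A·v_1 = (6, 1, 0).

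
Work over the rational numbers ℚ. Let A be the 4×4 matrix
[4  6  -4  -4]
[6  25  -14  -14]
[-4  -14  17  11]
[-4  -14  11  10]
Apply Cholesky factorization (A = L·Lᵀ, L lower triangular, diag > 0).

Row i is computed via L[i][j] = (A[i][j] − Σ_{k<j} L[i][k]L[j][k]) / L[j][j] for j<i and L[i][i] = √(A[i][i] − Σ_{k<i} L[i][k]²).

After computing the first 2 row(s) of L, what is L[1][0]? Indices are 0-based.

Step 1: L[0][0] = √(4) = 2.
  L[1][0] = (6) / L[0][0] = 3.
Step 2: L[1][1] = √(16) = 4.

L[1][0] = 3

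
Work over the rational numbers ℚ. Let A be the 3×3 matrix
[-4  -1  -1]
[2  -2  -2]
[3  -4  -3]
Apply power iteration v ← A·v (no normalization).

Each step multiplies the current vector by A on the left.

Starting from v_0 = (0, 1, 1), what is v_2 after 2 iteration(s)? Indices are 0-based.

v_0 = (0, 1, 1).
v_1 = A·v_0 = (-2, -4, -7).
v_2 = A·v_1 = (19, 18, 31).

v_2 = (19, 18, 31)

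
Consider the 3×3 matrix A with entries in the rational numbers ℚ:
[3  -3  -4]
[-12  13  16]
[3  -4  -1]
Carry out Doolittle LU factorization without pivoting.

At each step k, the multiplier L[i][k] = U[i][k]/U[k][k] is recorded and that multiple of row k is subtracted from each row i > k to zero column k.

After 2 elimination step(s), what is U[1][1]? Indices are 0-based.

U[1][1] = 1

Step 1: pivot at (0,0) is 3.
  row1 ← row1 − (-4)·row0  ⇒  L[1][0]=-4, U row1=(0, 1, 0)
  row2 ← row2 − (1)·row0  ⇒  L[2][0]=1, U row2=(0, -1, 3)
Step 2: pivot at (1,1) is 1.
  row2 ← row2 − (-1)·row1  ⇒  L[2][1]=-1, U row2=(0, 0, 3)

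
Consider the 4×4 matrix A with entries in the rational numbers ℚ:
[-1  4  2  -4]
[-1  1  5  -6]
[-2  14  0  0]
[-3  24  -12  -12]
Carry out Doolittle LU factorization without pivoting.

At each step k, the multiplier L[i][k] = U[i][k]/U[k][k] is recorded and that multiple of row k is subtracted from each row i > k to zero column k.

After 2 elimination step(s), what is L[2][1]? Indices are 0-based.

[col 0] pivot -1
  R1 -= 1*R0 → (0, -3, 3, -2)  (L[1][0] := 1)
  R2 -= 2*R0 → (0, 6, -4, 8)  (L[2][0] := 2)
  R3 -= 3*R0 → (0, 12, -18, 0)  (L[3][0] := 3)
[col 1] pivot -3
  R2 -= -2*R1 → (0, 0, 2, 4)  (L[2][1] := -2)
  R3 -= -4*R1 → (0, 0, -6, -8)  (L[3][1] := -4)

L[2][1] = -2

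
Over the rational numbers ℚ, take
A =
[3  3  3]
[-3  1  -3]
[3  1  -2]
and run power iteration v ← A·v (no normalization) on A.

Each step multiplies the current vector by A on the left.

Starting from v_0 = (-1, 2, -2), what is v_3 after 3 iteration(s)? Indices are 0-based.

v_3 = (120, -76, 118)

v_0 = (-1, 2, -2).
v_1 = A·v_0 = (-3, 11, 3).
v_2 = A·v_1 = (33, 11, -4).
v_3 = A·v_2 = (120, -76, 118).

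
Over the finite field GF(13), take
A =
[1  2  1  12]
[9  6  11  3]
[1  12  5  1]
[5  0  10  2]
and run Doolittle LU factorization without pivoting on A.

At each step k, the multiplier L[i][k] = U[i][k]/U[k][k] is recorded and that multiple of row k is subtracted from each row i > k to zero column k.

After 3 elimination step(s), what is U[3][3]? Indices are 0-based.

U[3][3] = 6

Step 1: pivot at (0,0) is 1.
  row1 ← row1 − (9)·row0  ⇒  L[1][0]=9, U row1=(0, 1, 2, 12)
  row2 ← row2 − (1)·row0  ⇒  L[2][0]=1, U row2=(0, 10, 4, 2)
  row3 ← row3 − (5)·row0  ⇒  L[3][0]=5, U row3=(0, 3, 5, 7)
Step 2: pivot at (1,1) is 1.
  row2 ← row2 − (10)·row1  ⇒  L[2][1]=10, U row2=(0, 0, 10, 12)
  row3 ← row3 − (3)·row1  ⇒  L[3][1]=3, U row3=(0, 0, 12, 10)
Step 3: pivot at (2,2) is 10.
  row3 ← row3 − (9)·row2  ⇒  L[3][2]=9, U row3=(0, 0, 0, 6)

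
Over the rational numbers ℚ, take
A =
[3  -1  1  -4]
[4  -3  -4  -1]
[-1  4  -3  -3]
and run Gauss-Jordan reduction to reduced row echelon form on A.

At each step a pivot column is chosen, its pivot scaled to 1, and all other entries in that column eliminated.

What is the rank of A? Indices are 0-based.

rank = 3

pivot(0,0)=3: scale R0 → (1, -1/3, 1/3, -4/3)
  clear (1,0): R1 −= (4)R0 → (0, -5/3, -16/3, 13/3)
  clear (2,0): R2 −= (-1)R0 → (0, 11/3, -8/3, -13/3)
pivot(1,1)=-5/3: scale R1 → (0, 1, 16/5, -13/5)
  clear (0,1): R0 −= (-1/3)R1 → (1, 0, 7/5, -11/5)
  clear (2,1): R2 −= (11/3)R1 → (0, 0, -72/5, 26/5)
pivot(2,2)=-72/5: scale R2 → (0, 0, 1, -13/36)
  clear (0,2): R0 −= (7/5)R2 → (1, 0, 0, -61/36)
  clear (1,2): R1 −= (16/5)R2 → (0, 1, 0, -13/9)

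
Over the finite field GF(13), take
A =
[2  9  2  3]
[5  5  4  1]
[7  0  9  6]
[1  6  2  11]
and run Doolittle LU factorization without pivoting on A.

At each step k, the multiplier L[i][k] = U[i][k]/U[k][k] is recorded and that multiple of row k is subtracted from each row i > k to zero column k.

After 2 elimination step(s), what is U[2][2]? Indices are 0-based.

[col 0] pivot 2
  R1 -= 9*R0 → (0, 2, 12, 0)  (L[1][0] := 9)
  R2 -= 10*R0 → (0, 1, 2, 2)  (L[2][0] := 10)
  R3 -= 7*R0 → (0, 8, 1, 3)  (L[3][0] := 7)
[col 1] pivot 2
  R2 -= 7*R1 → (0, 0, 9, 2)  (L[2][1] := 7)
  R3 -= 4*R1 → (0, 0, 5, 3)  (L[3][1] := 4)

U[2][2] = 9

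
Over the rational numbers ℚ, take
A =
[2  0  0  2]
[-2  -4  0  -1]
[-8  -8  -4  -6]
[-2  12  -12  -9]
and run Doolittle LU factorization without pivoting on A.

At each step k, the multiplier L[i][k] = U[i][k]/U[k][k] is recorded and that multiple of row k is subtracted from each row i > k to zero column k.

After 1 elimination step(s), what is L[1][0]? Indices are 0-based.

k=0: U[0][0]=2
  eliminate (1,0): mult=-1, new row 1: (0, -4, 0, 1); set L[1][0]=-1
  eliminate (2,0): mult=-4, new row 2: (0, -8, -4, 2); set L[2][0]=-4
  eliminate (3,0): mult=-1, new row 3: (0, 12, -12, -7); set L[3][0]=-1

L[1][0] = -1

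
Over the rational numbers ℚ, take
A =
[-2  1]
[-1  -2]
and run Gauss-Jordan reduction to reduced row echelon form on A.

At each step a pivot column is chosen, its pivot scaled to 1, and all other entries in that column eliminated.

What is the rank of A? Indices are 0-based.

[1] R0 /= -2  ⇒  (1, -1/2)
     R1 -= -1·R0  ⇒  (0, -5/2)
[2] R1 /= -5/2  ⇒  (0, 1)
     R0 -= -1/2·R1  ⇒  (1, 0)

rank = 2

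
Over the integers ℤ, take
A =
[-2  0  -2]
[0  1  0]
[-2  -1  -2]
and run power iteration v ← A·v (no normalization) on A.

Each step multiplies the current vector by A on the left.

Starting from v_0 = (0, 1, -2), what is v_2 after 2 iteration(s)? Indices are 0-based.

v_0 = (0, 1, -2).
v_1 = A·v_0 = (4, 1, 3).
v_2 = A·v_1 = (-14, 1, -15).

v_2 = (-14, 1, -15)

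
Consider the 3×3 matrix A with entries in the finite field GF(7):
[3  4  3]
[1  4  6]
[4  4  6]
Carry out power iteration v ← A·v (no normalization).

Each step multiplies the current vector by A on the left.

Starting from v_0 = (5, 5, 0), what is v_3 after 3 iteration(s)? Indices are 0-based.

v_3 = (2, 1, 3)

v_0 = (5, 5, 0).
v_1 = A·v_0 = (0, 4, 5).
v_2 = A·v_1 = (3, 4, 4).
v_3 = A·v_2 = (2, 1, 3).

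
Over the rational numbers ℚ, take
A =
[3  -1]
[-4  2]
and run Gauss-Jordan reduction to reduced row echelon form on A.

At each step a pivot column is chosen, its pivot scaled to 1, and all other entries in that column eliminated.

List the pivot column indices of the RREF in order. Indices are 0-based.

pivot(0,0)=3: scale R0 → (1, -1/3)
  clear (1,0): R1 −= (-4)R0 → (0, 2/3)
pivot(1,1)=2/3: scale R1 → (0, 1)
  clear (0,1): R0 −= (-1/3)R1 → (1, 0)

pivot columns: 0, 1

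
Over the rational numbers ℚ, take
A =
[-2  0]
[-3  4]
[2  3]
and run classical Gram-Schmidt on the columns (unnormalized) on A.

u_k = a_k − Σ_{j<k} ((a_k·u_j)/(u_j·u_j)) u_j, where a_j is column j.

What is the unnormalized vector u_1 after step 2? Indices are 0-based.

u_1 = (-12/17, 50/17, 63/17)

Step 1: u_0 = a_0 = (-2, -3, 2).
Step 2: u_1 = a_1 − (-6/17)·u_0 = (-12/17, 50/17, 63/17).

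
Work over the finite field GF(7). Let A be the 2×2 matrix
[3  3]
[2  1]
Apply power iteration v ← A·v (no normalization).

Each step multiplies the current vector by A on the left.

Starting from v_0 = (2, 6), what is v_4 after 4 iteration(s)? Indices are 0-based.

v_4 = (0, 4)

v_0 = (2, 6).
v_1 = A·v_0 = (3, 3).
v_2 = A·v_1 = (4, 2).
v_3 = A·v_2 = (4, 3).
v_4 = A·v_3 = (0, 4).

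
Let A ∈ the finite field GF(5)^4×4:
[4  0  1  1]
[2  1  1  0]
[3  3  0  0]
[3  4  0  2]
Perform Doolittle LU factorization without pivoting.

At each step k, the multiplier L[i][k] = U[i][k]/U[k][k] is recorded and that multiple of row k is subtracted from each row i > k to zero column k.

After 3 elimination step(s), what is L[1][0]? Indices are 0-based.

k=0: U[0][0]=4
  eliminate (1,0): mult=3, new row 1: (0, 1, 3, 2); set L[1][0]=3
  eliminate (2,0): mult=2, new row 2: (0, 3, 3, 3); set L[2][0]=2
  eliminate (3,0): mult=2, new row 3: (0, 4, 3, 0); set L[3][0]=2
k=1: U[1][1]=1
  eliminate (2,1): mult=3, new row 2: (0, 0, 4, 2); set L[2][1]=3
  eliminate (3,1): mult=4, new row 3: (0, 0, 1, 2); set L[3][1]=4
k=2: U[2][2]=4
  eliminate (3,2): mult=4, new row 3: (0, 0, 0, 4); set L[3][2]=4

L[1][0] = 3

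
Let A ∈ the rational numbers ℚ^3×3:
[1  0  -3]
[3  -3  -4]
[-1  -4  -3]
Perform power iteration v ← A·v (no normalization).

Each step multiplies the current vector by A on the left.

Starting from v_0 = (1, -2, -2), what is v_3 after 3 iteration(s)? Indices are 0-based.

v_0 = (1, -2, -2).
v_1 = A·v_0 = (7, 17, 13).
v_2 = A·v_1 = (-32, -82, -114).
v_3 = A·v_2 = (310, 606, 702).

v_3 = (310, 606, 702)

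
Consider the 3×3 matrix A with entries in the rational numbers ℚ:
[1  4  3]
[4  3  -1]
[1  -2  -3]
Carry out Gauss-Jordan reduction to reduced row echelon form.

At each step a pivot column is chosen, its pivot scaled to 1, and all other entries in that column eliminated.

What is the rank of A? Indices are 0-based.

rank = 2

[1] R0 /= 1  ⇒  (1, 4, 3)
     R1 -= 4·R0  ⇒  (0, -13, -13)
     R2 -= 1·R0  ⇒  (0, -6, -6)
[2] R1 /= -13  ⇒  (0, 1, 1)
     R0 -= 4·R1  ⇒  (1, 0, -1)
     R2 -= -6·R1  ⇒  (0, 0, 0)
column 2 empty below row 2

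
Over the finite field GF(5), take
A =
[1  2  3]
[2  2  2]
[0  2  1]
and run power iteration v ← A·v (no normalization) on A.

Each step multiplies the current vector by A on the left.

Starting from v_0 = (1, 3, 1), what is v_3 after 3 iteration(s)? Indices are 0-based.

v_0 = (1, 3, 1).
v_1 = A·v_0 = (0, 0, 2).
v_2 = A·v_1 = (1, 4, 2).
v_3 = A·v_2 = (0, 4, 0).

v_3 = (0, 4, 0)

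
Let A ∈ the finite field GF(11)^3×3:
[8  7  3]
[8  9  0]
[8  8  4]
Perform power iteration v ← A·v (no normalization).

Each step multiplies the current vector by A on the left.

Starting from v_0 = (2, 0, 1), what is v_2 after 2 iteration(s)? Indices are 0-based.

v_2 = (5, 10, 8)

v_0 = (2, 0, 1).
v_1 = A·v_0 = (8, 5, 9).
v_2 = A·v_1 = (5, 10, 8).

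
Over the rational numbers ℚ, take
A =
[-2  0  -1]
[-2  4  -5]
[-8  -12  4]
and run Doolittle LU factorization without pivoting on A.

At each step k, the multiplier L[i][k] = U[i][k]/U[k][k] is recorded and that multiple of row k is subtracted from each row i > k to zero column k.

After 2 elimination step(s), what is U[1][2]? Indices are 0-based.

U[1][2] = -4

k=0: U[0][0]=-2
  eliminate (1,0): mult=1, new row 1: (0, 4, -4); set L[1][0]=1
  eliminate (2,0): mult=4, new row 2: (0, -12, 8); set L[2][0]=4
k=1: U[1][1]=4
  eliminate (2,1): mult=-3, new row 2: (0, 0, -4); set L[2][1]=-3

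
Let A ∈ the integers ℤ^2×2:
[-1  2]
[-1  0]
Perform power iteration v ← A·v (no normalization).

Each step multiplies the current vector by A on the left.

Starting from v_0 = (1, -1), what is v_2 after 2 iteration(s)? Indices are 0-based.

v_2 = (1, 3)

v_0 = (1, -1).
v_1 = A·v_0 = (-3, -1).
v_2 = A·v_1 = (1, 3).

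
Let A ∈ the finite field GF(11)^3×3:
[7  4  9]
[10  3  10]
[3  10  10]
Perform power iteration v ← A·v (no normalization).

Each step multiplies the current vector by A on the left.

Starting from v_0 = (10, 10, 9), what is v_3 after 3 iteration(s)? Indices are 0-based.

v_0 = (10, 10, 9).
v_1 = A·v_0 = (4, 0, 0).
v_2 = A·v_1 = (6, 7, 1).
v_3 = A·v_2 = (2, 3, 10).

v_3 = (2, 3, 10)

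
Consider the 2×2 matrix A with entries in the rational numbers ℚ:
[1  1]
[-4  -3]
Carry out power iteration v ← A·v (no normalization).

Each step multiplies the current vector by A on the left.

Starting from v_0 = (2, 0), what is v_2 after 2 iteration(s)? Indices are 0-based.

v_2 = (-6, 16)

v_0 = (2, 0).
v_1 = A·v_0 = (2, -8).
v_2 = A·v_1 = (-6, 16).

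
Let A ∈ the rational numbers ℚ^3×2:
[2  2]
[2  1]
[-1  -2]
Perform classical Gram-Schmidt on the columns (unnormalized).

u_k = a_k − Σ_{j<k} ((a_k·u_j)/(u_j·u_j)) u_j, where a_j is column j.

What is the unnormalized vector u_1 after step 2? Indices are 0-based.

Step 1: u_0 = a_0 = (2, 2, -1).
Step 2: u_1 = a_1 − (8/9)·u_0 = (2/9, -7/9, -10/9).

u_1 = (2/9, -7/9, -10/9)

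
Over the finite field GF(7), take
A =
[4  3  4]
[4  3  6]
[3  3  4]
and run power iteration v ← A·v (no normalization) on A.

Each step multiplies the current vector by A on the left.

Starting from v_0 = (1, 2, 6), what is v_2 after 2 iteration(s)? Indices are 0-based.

v_0 = (1, 2, 6).
v_1 = A·v_0 = (6, 4, 5).
v_2 = A·v_1 = (0, 3, 1).

v_2 = (0, 3, 1)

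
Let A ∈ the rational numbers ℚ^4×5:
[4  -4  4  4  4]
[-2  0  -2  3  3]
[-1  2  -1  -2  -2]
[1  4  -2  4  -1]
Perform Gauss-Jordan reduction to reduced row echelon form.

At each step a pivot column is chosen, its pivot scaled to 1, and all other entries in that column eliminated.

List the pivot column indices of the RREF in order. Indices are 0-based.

[1] R0 /= 4  ⇒  (1, -1, 1, 1, 1)
     R1 -= -2·R0  ⇒  (0, -2, 0, 5, 5)
     R2 -= -1·R0  ⇒  (0, 1, 0, -1, -1)
     R3 -= 1·R0  ⇒  (0, 5, -3, 3, -2)
[2] R1 /= -2  ⇒  (0, 1, 0, -5/2, -5/2)
     R0 -= -1·R1  ⇒  (1, 0, 1, -3/2, -3/2)
     R2 -= 1·R1  ⇒  (0, 0, 0, 3/2, 3/2)
     R3 -= 5·R1  ⇒  (0, 0, -3, 31/2, 21/2)
[3] R2 <-> R3
[3] R2 /= -3  ⇒  (0, 0, 1, -31/6, -7/2)
     R0 -= 1·R2  ⇒  (1, 0, 0, 11/3, 2)
[4] R3 /= 3/2  ⇒  (0, 0, 0, 1, 1)
     R0 -= 11/3·R3  ⇒  (1, 0, 0, 0, -5/3)
     R1 -= -5/2·R3  ⇒  (0, 1, 0, 0, 0)
     R2 -= -31/6·R3  ⇒  (0, 0, 1, 0, 5/3)

pivot columns: 0, 1, 2, 3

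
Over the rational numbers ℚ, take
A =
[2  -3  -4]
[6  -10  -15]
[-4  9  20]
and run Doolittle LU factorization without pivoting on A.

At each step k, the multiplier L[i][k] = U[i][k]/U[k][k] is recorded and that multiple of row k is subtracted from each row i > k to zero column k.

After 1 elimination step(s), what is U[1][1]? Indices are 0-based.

[col 0] pivot 2
  R1 -= 3*R0 → (0, -1, -3)  (L[1][0] := 3)
  R2 -= -2*R0 → (0, 3, 12)  (L[2][0] := -2)

U[1][1] = -1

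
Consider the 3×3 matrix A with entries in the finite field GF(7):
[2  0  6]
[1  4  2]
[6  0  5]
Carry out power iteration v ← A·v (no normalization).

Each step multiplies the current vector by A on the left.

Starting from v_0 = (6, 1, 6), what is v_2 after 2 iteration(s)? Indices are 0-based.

v_0 = (6, 1, 6).
v_1 = A·v_0 = (6, 1, 3).
v_2 = A·v_1 = (2, 2, 2).

v_2 = (2, 2, 2)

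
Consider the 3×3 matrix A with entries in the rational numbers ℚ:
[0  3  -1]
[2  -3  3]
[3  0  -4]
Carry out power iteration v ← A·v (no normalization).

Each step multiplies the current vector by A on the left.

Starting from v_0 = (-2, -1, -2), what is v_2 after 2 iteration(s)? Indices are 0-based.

v_0 = (-2, -1, -2).
v_1 = A·v_0 = (-1, -7, 2).
v_2 = A·v_1 = (-23, 25, -11).

v_2 = (-23, 25, -11)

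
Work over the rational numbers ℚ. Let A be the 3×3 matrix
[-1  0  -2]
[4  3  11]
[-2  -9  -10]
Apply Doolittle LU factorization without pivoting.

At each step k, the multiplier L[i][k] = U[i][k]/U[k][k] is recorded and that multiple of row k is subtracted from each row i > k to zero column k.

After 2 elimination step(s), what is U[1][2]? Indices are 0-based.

U[1][2] = 3

Step 1: pivot at (0,0) is -1.
  row1 ← row1 − (-4)·row0  ⇒  L[1][0]=-4, U row1=(0, 3, 3)
  row2 ← row2 − (2)·row0  ⇒  L[2][0]=2, U row2=(0, -9, -6)
Step 2: pivot at (1,1) is 3.
  row2 ← row2 − (-3)·row1  ⇒  L[2][1]=-3, U row2=(0, 0, 3)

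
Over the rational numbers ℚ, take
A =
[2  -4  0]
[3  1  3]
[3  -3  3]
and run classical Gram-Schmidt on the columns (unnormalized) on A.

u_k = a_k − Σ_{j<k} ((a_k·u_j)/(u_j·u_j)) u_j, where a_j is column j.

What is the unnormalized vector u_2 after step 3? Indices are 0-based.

Step 1: u_0 = a_0 = (2, 3, 3).
Step 2: u_1 = a_1 − (-7/11)·u_0 = (-30/11, 32/11, -12/11).
Step 3: u_2 = a_2 − (9/11)·u_0 − (15/47)·u_1 = (-36/47, -18/47, 42/47).

u_2 = (-36/47, -18/47, 42/47)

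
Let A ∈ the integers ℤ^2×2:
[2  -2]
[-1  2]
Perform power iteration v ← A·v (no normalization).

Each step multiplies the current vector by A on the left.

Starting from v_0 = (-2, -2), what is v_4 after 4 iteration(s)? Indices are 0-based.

v_0 = (-2, -2).
v_1 = A·v_0 = (0, -2).
v_2 = A·v_1 = (4, -4).
v_3 = A·v_2 = (16, -12).
v_4 = A·v_3 = (56, -40).

v_4 = (56, -40)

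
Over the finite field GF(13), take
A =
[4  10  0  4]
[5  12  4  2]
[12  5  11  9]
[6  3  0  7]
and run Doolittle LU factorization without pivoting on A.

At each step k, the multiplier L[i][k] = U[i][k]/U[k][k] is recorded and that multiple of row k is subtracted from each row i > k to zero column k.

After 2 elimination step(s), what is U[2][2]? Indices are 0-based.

[col 0] pivot 4
  R1 -= 11*R0 → (0, 6, 4, 10)  (L[1][0] := 11)
  R2 -= 3*R0 → (0, 1, 11, 10)  (L[2][0] := 3)
  R3 -= 8*R0 → (0, 1, 0, 1)  (L[3][0] := 8)
[col 1] pivot 6
  R2 -= 11*R1 → (0, 0, 6, 4)  (L[2][1] := 11)
  R3 -= 11*R1 → (0, 0, 8, 8)  (L[3][1] := 11)

U[2][2] = 6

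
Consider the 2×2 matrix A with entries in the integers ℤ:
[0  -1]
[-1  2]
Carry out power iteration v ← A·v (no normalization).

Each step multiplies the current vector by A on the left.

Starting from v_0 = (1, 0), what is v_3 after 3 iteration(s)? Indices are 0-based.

v_0 = (1, 0).
v_1 = A·v_0 = (0, -1).
v_2 = A·v_1 = (1, -2).
v_3 = A·v_2 = (2, -5).

v_3 = (2, -5)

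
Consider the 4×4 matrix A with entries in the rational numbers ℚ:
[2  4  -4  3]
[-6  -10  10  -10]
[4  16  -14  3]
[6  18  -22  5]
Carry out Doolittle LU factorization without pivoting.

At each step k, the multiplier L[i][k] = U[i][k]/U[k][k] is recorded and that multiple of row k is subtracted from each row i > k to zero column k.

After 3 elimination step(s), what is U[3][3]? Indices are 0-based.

Step 1: pivot at (0,0) is 2.
  row1 ← row1 − (-3)·row0  ⇒  L[1][0]=-3, U row1=(0, 2, -2, -1)
  row2 ← row2 − (2)·row0  ⇒  L[2][0]=2, U row2=(0, 8, -6, -3)
  row3 ← row3 − (3)·row0  ⇒  L[3][0]=3, U row3=(0, 6, -10, -4)
Step 2: pivot at (1,1) is 2.
  row2 ← row2 − (4)·row1  ⇒  L[2][1]=4, U row2=(0, 0, 2, 1)
  row3 ← row3 − (3)·row1  ⇒  L[3][1]=3, U row3=(0, 0, -4, -1)
Step 3: pivot at (2,2) is 2.
  row3 ← row3 − (-2)·row2  ⇒  L[3][2]=-2, U row3=(0, 0, 0, 1)

U[3][3] = 1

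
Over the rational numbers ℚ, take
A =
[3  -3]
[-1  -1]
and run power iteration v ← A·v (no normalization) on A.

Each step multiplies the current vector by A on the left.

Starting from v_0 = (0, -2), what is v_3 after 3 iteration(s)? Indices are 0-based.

v_3 = (60, -4)

v_0 = (0, -2).
v_1 = A·v_0 = (6, 2).
v_2 = A·v_1 = (12, -8).
v_3 = A·v_2 = (60, -4).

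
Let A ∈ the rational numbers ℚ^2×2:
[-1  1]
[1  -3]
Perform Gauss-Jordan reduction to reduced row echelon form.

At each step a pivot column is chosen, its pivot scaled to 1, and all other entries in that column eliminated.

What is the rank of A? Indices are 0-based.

[1] R0 /= -1  ⇒  (1, -1)
     R1 -= 1·R0  ⇒  (0, -2)
[2] R1 /= -2  ⇒  (0, 1)
     R0 -= -1·R1  ⇒  (1, 0)

rank = 2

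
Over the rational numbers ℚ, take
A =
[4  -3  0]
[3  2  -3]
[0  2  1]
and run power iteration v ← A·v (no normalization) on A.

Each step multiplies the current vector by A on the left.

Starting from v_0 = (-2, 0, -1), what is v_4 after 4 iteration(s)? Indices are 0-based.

v_4 = (262, -54, -265)

v_0 = (-2, 0, -1).
v_1 = A·v_0 = (-8, -3, -1).
v_2 = A·v_1 = (-23, -27, -7).
v_3 = A·v_2 = (-11, -102, -61).
v_4 = A·v_3 = (262, -54, -265).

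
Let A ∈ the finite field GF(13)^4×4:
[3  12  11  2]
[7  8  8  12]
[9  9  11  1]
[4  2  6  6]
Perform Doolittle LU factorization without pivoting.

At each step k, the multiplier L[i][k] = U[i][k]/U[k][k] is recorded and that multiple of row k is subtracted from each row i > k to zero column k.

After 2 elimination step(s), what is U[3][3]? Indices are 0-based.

Step 1: pivot at (0,0) is 3.
  row1 ← row1 − (11)·row0  ⇒  L[1][0]=11, U row1=(0, 6, 4, 3)
  row2 ← row2 − (3)·row0  ⇒  L[2][0]=3, U row2=(0, 12, 4, 8)
  row3 ← row3 − (10)·row0  ⇒  L[3][0]=10, U row3=(0, 12, 0, 12)
Step 2: pivot at (1,1) is 6.
  row2 ← row2 − (2)·row1  ⇒  L[2][1]=2, U row2=(0, 0, 9, 2)
  row3 ← row3 − (2)·row1  ⇒  L[3][1]=2, U row3=(0, 0, 5, 6)

U[3][3] = 6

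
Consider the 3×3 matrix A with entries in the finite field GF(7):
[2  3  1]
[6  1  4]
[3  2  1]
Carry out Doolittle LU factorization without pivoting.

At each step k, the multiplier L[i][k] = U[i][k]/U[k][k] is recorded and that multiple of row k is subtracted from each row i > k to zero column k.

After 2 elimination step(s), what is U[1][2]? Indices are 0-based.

k=0: U[0][0]=2
  eliminate (1,0): mult=3, new row 1: (0, 6, 1); set L[1][0]=3
  eliminate (2,0): mult=5, new row 2: (0, 1, 3); set L[2][0]=5
k=1: U[1][1]=6
  eliminate (2,1): mult=6, new row 2: (0, 0, 4); set L[2][1]=6

U[1][2] = 1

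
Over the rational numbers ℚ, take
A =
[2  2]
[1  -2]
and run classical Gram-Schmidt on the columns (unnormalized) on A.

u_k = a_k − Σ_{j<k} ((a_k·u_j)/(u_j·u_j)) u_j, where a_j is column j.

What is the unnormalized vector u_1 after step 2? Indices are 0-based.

u_1 = (6/5, -12/5)

Step 1: u_0 = a_0 = (2, 1).
Step 2: u_1 = a_1 − (2/5)·u_0 = (6/5, -12/5).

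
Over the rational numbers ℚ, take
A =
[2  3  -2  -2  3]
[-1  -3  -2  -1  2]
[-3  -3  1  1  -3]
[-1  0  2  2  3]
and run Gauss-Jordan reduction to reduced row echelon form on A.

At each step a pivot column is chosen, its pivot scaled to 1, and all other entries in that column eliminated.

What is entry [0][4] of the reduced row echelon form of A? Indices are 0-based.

step 1: normalize row 0 (÷2) = (1, 3/2, -1, -1, 3/2)
  row 1: subtract -1×row0 = (0, -3/2, -3, -2, 7/2)
  row 2: subtract -3×row0 = (0, 3/2, -2, -2, 3/2)
  row 3: subtract -1×row0 = (0, 3/2, 1, 1, 9/2)
step 2: normalize row 1 (÷-3/2) = (0, 1, 2, 4/3, -7/3)
  row 0: subtract 3/2×row1 = (1, 0, -4, -3, 5)
  row 2: subtract 3/2×row1 = (0, 0, -5, -4, 5)
  row 3: subtract 3/2×row1 = (0, 0, -2, -1, 8)
step 3: normalize row 2 (÷-5) = (0, 0, 1, 4/5, -1)
  row 0: subtract -4×row2 = (1, 0, 0, 1/5, 1)
  row 1: subtract 2×row2 = (0, 1, 0, -4/15, -1/3)
  row 3: subtract -2×row2 = (0, 0, 0, 3/5, 6)
step 4: normalize row 3 (÷3/5) = (0, 0, 0, 1, 10)
  row 0: subtract 1/5×row3 = (1, 0, 0, 0, -1)
  row 1: subtract -4/15×row3 = (0, 1, 0, 0, 7/3)
  row 2: subtract 4/5×row3 = (0, 0, 1, 0, -9)

M[0][4] = -1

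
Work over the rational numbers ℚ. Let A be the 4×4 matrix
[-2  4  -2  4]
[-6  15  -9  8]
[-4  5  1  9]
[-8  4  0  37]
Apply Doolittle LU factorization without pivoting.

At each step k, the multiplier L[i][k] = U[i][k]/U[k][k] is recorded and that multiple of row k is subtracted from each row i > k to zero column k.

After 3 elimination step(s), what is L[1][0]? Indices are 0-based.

[col 0] pivot -2
  R1 -= 3*R0 → (0, 3, -3, -4)  (L[1][0] := 3)
  R2 -= 2*R0 → (0, -3, 5, 1)  (L[2][0] := 2)
  R3 -= 4*R0 → (0, -12, 8, 21)  (L[3][0] := 4)
[col 1] pivot 3
  R2 -= -1*R1 → (0, 0, 2, -3)  (L[2][1] := -1)
  R3 -= -4*R1 → (0, 0, -4, 5)  (L[3][1] := -4)
[col 2] pivot 2
  R3 -= -2*R2 → (0, 0, 0, -1)  (L[3][2] := -2)

L[1][0] = 3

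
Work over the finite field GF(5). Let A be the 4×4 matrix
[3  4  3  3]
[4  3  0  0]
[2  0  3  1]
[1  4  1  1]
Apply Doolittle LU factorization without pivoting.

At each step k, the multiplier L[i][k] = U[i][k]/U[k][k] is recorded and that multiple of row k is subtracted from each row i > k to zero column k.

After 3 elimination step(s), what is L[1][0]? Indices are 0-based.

Step 1: pivot at (0,0) is 3.
  row1 ← row1 − (3)·row0  ⇒  L[1][0]=3, U row1=(0, 1, 1, 1)
  row2 ← row2 − (4)·row0  ⇒  L[2][0]=4, U row2=(0, 4, 1, 4)
  row3 ← row3 − (2)·row0  ⇒  L[3][0]=2, U row3=(0, 1, 0, 0)
Step 2: pivot at (1,1) is 1.
  row2 ← row2 − (4)·row1  ⇒  L[2][1]=4, U row2=(0, 0, 2, 0)
  row3 ← row3 − (1)·row1  ⇒  L[3][1]=1, U row3=(0, 0, 4, 4)
Step 3: pivot at (2,2) is 2.
  row3 ← row3 − (2)·row2  ⇒  L[3][2]=2, U row3=(0, 0, 0, 4)

L[1][0] = 3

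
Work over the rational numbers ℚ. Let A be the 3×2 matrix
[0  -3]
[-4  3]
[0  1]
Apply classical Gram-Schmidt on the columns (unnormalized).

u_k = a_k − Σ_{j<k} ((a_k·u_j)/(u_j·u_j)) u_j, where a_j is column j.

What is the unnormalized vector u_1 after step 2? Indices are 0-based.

u_1 = (-3, 0, 1)

Step 1: u_0 = a_0 = (0, -4, 0).
Step 2: u_1 = a_1 − (-3/4)·u_0 = (-3, 0, 1).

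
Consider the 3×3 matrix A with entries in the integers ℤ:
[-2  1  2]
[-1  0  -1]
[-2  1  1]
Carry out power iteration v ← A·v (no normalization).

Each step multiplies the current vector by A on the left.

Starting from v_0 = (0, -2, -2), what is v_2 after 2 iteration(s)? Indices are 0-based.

v_0 = (0, -2, -2).
v_1 = A·v_0 = (-6, 2, -4).
v_2 = A·v_1 = (6, 10, 10).

v_2 = (6, 10, 10)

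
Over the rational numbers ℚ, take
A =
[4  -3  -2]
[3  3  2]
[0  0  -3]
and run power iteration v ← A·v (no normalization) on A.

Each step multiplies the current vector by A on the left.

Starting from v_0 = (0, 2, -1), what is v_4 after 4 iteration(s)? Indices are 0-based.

v_0 = (0, 2, -1).
v_1 = A·v_0 = (-4, 4, 3).
v_2 = A·v_1 = (-34, 6, -9).
v_3 = A·v_2 = (-136, -102, 27).
v_4 = A·v_3 = (-292, -660, -81).

v_4 = (-292, -660, -81)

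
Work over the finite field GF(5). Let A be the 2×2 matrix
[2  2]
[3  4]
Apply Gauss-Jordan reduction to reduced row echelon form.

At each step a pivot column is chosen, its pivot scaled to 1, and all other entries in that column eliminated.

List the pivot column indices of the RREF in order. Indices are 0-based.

pivot columns: 0, 1

[1] R0 /= 2  ⇒  (1, 1)
     R1 -= 3·R0  ⇒  (0, 1)
[2] R1 /= 1  ⇒  (0, 1)
     R0 -= 1·R1  ⇒  (1, 0)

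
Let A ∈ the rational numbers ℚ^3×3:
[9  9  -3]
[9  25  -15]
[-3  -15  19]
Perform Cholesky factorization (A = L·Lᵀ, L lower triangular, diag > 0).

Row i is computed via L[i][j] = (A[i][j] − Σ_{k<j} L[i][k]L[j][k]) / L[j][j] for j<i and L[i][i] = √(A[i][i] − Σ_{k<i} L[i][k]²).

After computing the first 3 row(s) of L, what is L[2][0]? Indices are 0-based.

L[2][0] = -1

Step 1: L[0][0] = √(9) = 3.
  L[1][0] = (9) / L[0][0] = 3.
Step 2: L[1][1] = √(16) = 4.
  L[2][0] = (-3) / L[0][0] = -1.
  L[2][1] = (-12) / L[1][1] = -3.
Step 3: L[2][2] = √(9) = 3.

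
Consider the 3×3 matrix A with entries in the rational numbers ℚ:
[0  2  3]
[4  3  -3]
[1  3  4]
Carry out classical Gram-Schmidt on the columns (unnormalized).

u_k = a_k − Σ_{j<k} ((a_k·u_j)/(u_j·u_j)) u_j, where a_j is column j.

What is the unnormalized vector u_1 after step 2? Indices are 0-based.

u_1 = (2, -9/17, 36/17)

Step 1: u_0 = a_0 = (0, 4, 1).
Step 2: u_1 = a_1 − (15/17)·u_0 = (2, -9/17, 36/17).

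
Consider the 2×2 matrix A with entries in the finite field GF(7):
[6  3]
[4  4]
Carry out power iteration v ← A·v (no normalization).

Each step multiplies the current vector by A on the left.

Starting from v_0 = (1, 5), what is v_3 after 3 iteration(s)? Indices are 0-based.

v_3 = (6, 0)

v_0 = (1, 5).
v_1 = A·v_0 = (0, 3).
v_2 = A·v_1 = (2, 5).
v_3 = A·v_2 = (6, 0).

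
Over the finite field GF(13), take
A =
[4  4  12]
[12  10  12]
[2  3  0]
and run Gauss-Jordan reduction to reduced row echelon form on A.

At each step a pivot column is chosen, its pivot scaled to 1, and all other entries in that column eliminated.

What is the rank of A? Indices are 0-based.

rank = 3

pivot(0,0)=4: scale R0 → (1, 1, 3)
  clear (1,0): R1 −= (12)R0 → (0, 11, 2)
  clear (2,0): R2 −= (2)R0 → (0, 1, 7)
pivot(1,1)=11: scale R1 → (0, 1, 12)
  clear (0,1): R0 −= (1)R1 → (1, 0, 4)
  clear (2,1): R2 −= (1)R1 → (0, 0, 8)
pivot(2,2)=8: scale R2 → (0, 0, 1)
  clear (0,2): R0 −= (4)R2 → (1, 0, 0)
  clear (1,2): R1 −= (12)R2 → (0, 1, 0)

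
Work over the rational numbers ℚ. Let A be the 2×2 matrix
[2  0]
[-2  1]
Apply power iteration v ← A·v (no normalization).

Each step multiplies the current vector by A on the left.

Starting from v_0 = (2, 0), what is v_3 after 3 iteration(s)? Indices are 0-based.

v_3 = (16, -28)

v_0 = (2, 0).
v_1 = A·v_0 = (4, -4).
v_2 = A·v_1 = (8, -12).
v_3 = A·v_2 = (16, -28).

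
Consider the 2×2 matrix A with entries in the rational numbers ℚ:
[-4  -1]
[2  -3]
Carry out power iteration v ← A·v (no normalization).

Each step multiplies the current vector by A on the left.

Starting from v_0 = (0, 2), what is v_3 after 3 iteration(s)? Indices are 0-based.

v_0 = (0, 2).
v_1 = A·v_0 = (-2, -6).
v_2 = A·v_1 = (14, 14).
v_3 = A·v_2 = (-70, -14).

v_3 = (-70, -14)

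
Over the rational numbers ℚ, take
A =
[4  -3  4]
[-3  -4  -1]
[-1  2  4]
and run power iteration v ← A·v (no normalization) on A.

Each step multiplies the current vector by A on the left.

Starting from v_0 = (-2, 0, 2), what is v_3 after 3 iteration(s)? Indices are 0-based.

v_0 = (-2, 0, 2).
v_1 = A·v_0 = (0, 4, 10).
v_2 = A·v_1 = (28, -26, 48).
v_3 = A·v_2 = (382, -28, 112).

v_3 = (382, -28, 112)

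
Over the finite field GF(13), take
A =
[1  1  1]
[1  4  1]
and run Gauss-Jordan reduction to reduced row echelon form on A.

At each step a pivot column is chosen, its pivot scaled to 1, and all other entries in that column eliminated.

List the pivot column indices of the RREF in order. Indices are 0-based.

[1] R0 /= 1  ⇒  (1, 1, 1)
     R1 -= 1·R0  ⇒  (0, 3, 0)
[2] R1 /= 3  ⇒  (0, 1, 0)
     R0 -= 1·R1  ⇒  (1, 0, 1)

pivot columns: 0, 1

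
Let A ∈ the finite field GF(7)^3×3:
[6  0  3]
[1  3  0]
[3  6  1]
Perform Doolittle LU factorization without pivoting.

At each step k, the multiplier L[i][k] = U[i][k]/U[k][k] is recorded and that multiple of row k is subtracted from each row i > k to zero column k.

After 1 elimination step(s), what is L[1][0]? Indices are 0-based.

k=0: U[0][0]=6
  eliminate (1,0): mult=6, new row 1: (0, 3, 3); set L[1][0]=6
  eliminate (2,0): mult=4, new row 2: (0, 6, 3); set L[2][0]=4

L[1][0] = 6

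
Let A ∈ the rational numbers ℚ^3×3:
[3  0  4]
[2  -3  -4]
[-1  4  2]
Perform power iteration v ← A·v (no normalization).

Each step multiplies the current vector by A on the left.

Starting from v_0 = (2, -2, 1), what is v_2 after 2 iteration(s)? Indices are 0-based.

v_0 = (2, -2, 1).
v_1 = A·v_0 = (10, 6, -8).
v_2 = A·v_1 = (-2, 34, -2).

v_2 = (-2, 34, -2)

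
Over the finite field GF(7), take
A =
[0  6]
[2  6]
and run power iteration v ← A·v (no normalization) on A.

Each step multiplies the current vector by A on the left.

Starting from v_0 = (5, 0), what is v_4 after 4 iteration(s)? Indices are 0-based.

v_0 = (5, 0).
v_1 = A·v_0 = (0, 3).
v_2 = A·v_1 = (4, 4).
v_3 = A·v_2 = (3, 4).
v_4 = A·v_3 = (3, 2).

v_4 = (3, 2)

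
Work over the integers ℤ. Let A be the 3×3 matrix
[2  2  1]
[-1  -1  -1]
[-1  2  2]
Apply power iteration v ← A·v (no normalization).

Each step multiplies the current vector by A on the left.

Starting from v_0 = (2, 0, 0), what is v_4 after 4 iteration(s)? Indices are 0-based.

v_4 = (-22, 24, -24)

v_0 = (2, 0, 0).
v_1 = A·v_0 = (4, -2, -2).
v_2 = A·v_1 = (2, 0, -12).
v_3 = A·v_2 = (-8, 10, -26).
v_4 = A·v_3 = (-22, 24, -24).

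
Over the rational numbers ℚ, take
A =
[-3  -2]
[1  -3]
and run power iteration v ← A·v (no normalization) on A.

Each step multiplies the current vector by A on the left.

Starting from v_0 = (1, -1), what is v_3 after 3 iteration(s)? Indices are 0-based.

v_3 = (41, 34)

v_0 = (1, -1).
v_1 = A·v_0 = (-1, 4).
v_2 = A·v_1 = (-5, -13).
v_3 = A·v_2 = (41, 34).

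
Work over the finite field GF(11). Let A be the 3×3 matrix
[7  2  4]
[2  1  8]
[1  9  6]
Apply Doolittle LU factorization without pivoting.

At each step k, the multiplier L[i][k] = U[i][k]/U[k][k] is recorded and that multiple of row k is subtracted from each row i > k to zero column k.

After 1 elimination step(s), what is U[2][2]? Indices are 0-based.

Step 1: pivot at (0,0) is 7.
  row1 ← row1 − (5)·row0  ⇒  L[1][0]=5, U row1=(0, 2, 10)
  row2 ← row2 − (8)·row0  ⇒  L[2][0]=8, U row2=(0, 4, 7)

U[2][2] = 7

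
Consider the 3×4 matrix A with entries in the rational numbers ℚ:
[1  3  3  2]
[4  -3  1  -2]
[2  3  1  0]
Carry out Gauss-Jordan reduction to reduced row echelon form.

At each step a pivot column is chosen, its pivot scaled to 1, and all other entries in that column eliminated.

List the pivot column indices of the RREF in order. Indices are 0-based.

pivot columns: 0, 1, 2

pivot(0,0)=1: scale R0 → (1, 3, 3, 2)
  clear (1,0): R1 −= (4)R0 → (0, -15, -11, -10)
  clear (2,0): R2 −= (2)R0 → (0, -3, -5, -4)
pivot(1,1)=-15: scale R1 → (0, 1, 11/15, 2/3)
  clear (0,1): R0 −= (3)R1 → (1, 0, 4/5, 0)
  clear (2,1): R2 −= (-3)R1 → (0, 0, -14/5, -2)
pivot(2,2)=-14/5: scale R2 → (0, 0, 1, 5/7)
  clear (0,2): R0 −= (4/5)R2 → (1, 0, 0, -4/7)
  clear (1,2): R1 −= (11/15)R2 → (0, 1, 0, 1/7)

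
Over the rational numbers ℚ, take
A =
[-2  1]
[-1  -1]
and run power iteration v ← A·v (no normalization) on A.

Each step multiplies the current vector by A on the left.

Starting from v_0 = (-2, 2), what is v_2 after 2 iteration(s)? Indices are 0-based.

v_0 = (-2, 2).
v_1 = A·v_0 = (6, 0).
v_2 = A·v_1 = (-12, -6).

v_2 = (-12, -6)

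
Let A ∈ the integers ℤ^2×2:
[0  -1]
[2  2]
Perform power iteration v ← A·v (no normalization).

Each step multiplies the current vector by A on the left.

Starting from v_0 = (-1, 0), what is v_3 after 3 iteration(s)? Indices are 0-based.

v_3 = (4, -4)

v_0 = (-1, 0).
v_1 = A·v_0 = (0, -2).
v_2 = A·v_1 = (2, -4).
v_3 = A·v_2 = (4, -4).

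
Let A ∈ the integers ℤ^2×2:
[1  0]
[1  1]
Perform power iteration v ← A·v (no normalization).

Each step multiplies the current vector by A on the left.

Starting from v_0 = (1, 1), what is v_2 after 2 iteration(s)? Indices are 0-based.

v_2 = (1, 3)

v_0 = (1, 1).
v_1 = A·v_0 = (1, 2).
v_2 = A·v_1 = (1, 3).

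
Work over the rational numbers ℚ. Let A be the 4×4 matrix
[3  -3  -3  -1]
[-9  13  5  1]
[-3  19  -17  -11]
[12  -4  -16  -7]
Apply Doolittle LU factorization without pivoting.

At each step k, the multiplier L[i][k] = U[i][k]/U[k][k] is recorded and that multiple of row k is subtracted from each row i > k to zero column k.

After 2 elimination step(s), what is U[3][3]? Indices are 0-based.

[col 0] pivot 3
  R1 -= -3*R0 → (0, 4, -4, -2)  (L[1][0] := -3)
  R2 -= -1*R0 → (0, 16, -20, -12)  (L[2][0] := -1)
  R3 -= 4*R0 → (0, 8, -4, -3)  (L[3][0] := 4)
[col 1] pivot 4
  R2 -= 4*R1 → (0, 0, -4, -4)  (L[2][1] := 4)
  R3 -= 2*R1 → (0, 0, 4, 1)  (L[3][1] := 2)

U[3][3] = 1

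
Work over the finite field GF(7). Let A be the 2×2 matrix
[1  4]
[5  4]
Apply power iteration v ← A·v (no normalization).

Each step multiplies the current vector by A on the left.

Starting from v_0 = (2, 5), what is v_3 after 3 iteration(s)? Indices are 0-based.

v_3 = (5, 6)

v_0 = (2, 5).
v_1 = A·v_0 = (1, 2).
v_2 = A·v_1 = (2, 6).
v_3 = A·v_2 = (5, 6).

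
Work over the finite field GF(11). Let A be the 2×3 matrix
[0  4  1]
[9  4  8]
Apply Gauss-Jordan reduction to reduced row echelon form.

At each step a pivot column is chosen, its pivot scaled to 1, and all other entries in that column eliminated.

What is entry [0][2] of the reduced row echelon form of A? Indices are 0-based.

M[0][2] = 2

[1] R0 <-> R1
[1] R0 /= 9  ⇒  (1, 9, 7)
[2] R1 /= 4  ⇒  (0, 1, 3)
     R0 -= 9·R1  ⇒  (1, 0, 2)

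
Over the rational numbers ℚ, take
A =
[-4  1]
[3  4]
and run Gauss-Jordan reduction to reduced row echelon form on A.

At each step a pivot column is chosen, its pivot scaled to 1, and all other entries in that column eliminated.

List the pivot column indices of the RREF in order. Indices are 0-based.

pivot(0,0)=-4: scale R0 → (1, -1/4)
  clear (1,0): R1 −= (3)R0 → (0, 19/4)
pivot(1,1)=19/4: scale R1 → (0, 1)
  clear (0,1): R0 −= (-1/4)R1 → (1, 0)

pivot columns: 0, 1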